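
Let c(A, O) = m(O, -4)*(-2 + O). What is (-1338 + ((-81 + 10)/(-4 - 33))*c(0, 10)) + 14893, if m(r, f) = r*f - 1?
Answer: 478247/37 ≈ 12926.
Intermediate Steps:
m(r, f) = -1 + f*r (m(r, f) = f*r - 1 = -1 + f*r)
c(A, O) = (-1 - 4*O)*(-2 + O)
(-1338 + ((-81 + 10)/(-4 - 33))*c(0, 10)) + 14893 = (-1338 + ((-81 + 10)/(-4 - 33))*(-(1 + 4*10)*(-2 + 10))) + 14893 = (-1338 + (-71/(-37))*(-1*(1 + 40)*8)) + 14893 = (-1338 + (-71*(-1/37))*(-1*41*8)) + 14893 = (-1338 + (71/37)*(-328)) + 14893 = (-1338 - 23288/37) + 14893 = -72794/37 + 14893 = 478247/37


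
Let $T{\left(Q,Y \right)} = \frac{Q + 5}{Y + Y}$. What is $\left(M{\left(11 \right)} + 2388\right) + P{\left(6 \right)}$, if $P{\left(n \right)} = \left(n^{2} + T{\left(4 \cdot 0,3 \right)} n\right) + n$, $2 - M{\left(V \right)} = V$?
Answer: $2426$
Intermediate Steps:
$M{\left(V \right)} = 2 - V$
$T{\left(Q,Y \right)} = \frac{5 + Q}{2 Y}$
$P{\left(n \right)} = n^{2} + \frac{11 n}{6}$ ($P{\left(n \right)} = \left(n^{2} + \frac{5 + 4 \cdot 0}{2 \cdot 3} n\right) + n = \left(n^{2} + \frac{1}{2} \cdot \frac{1}{3} \left(5 + 0\right) n\right) + n = \left(n^{2} + \frac{1}{2} \cdot \frac{1}{3} \cdot 5 n\right) + n = \left(n^{2} + \frac{5 n}{6}\right) + n = n^{2} + \frac{11 n}{6}$)
$\left(M{\left(11 \right)} + 2388\right) + P{\left(6 \right)} = \left(\left(2 - 11\right) + 2388\right) + \frac{1}{6} \cdot 6 \left(11 + 6 \cdot 6\right) = \left(\left(2 - 11\right) + 2388\right) + \frac{1}{6} \cdot 6 \left(11 + 36\right) = \left(-9 + 2388\right) + \frac{1}{6} \cdot 6 \cdot 47 = 2379 + 47 = 2426$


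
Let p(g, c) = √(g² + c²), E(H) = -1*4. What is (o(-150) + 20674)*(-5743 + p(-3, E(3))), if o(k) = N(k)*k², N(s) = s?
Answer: 19247122588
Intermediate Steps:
E(H) = -4
o(k) = k³ (o(k) = k*k² = k³)
p(g, c) = √(c² + g²)
(o(-150) + 20674)*(-5743 + p(-3, E(3))) = ((-150)³ + 20674)*(-5743 + √((-4)² + (-3)²)) = (-3375000 + 20674)*(-5743 + √(16 + 9)) = -3354326*(-5743 + √25) = -3354326*(-5743 + 5) = -3354326*(-5738) = 19247122588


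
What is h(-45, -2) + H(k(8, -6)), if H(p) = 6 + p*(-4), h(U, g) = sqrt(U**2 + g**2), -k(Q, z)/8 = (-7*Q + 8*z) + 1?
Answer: -3290 + sqrt(2029) ≈ -3245.0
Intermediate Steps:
k(Q, z) = -8 - 64*z + 56*Q (k(Q, z) = -8*((-7*Q + 8*z) + 1) = -8*(1 - 7*Q + 8*z) = -8 - 64*z + 56*Q)
H(p) = 6 - 4*p
h(-45, -2) + H(k(8, -6)) = sqrt((-45)**2 + (-2)**2) + (6 - 4*(-8 - 64*(-6) + 56*8)) = sqrt(2025 + 4) + (6 - 4*(-8 + 384 + 448)) = sqrt(2029) + (6 - 4*824) = sqrt(2029) + (6 - 3296) = sqrt(2029) - 3290 = -3290 + sqrt(2029)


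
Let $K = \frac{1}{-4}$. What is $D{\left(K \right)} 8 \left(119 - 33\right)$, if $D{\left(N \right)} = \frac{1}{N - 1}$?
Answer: $- \frac{2752}{5} \approx -550.4$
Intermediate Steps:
$K = - \frac{1}{4} \approx -0.25$
$D{\left(N \right)} = \frac{1}{-1 + N}$
$D{\left(K \right)} 8 \left(119 - 33\right) = \frac{1}{-1 - \frac{1}{4}} \cdot 8 \left(119 - 33\right) = \frac{1}{- \frac{5}{4}} \cdot 8 \cdot 86 = \left(- \frac{4}{5}\right) 8 \cdot 86 = \left(- \frac{32}{5}\right) 86 = - \frac{2752}{5}$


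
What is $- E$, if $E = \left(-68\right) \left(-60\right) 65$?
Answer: $-265200$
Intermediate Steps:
$E = 265200$ ($E = 4080 \cdot 65 = 265200$)
$- E = \left(-1\right) 265200 = -265200$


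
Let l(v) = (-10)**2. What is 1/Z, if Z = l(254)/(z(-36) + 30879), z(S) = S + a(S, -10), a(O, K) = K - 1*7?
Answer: 15413/50 ≈ 308.26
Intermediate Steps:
a(O, K) = -7 + K (a(O, K) = K - 7 = -7 + K)
l(v) = 100
z(S) = -17 + S (z(S) = S + (-7 - 10) = S - 17 = -17 + S)
Z = 50/15413 (Z = 100/((-17 - 36) + 30879) = 100/(-53 + 30879) = 100/30826 = 100*(1/30826) = 50/15413 ≈ 0.0032440)
1/Z = 1/(50/15413) = 15413/50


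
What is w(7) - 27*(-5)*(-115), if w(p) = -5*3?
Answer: -15540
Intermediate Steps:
w(p) = -15
w(7) - 27*(-5)*(-115) = -15 - 27*(-5)*(-115) = -15 + 135*(-115) = -15 - 15525 = -15540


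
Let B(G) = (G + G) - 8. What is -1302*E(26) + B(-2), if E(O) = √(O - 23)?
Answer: -12 - 1302*√3 ≈ -2267.1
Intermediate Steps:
B(G) = -8 + 2*G (B(G) = 2*G - 8 = -8 + 2*G)
E(O) = √(-23 + O)
-1302*E(26) + B(-2) = -1302*√(-23 + 26) + (-8 + 2*(-2)) = -1302*√3 + (-8 - 4) = -1302*√3 - 12 = -12 - 1302*√3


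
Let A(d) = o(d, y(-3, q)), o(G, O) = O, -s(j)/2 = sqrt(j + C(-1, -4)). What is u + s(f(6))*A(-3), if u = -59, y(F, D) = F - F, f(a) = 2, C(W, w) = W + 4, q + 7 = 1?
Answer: -59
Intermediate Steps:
q = -6 (q = -7 + 1 = -6)
C(W, w) = 4 + W
s(j) = -2*sqrt(3 + j) (s(j) = -2*sqrt(j + (4 - 1)) = -2*sqrt(j + 3) = -2*sqrt(3 + j))
y(F, D) = 0
A(d) = 0
u + s(f(6))*A(-3) = -59 - 2*sqrt(3 + 2)*0 = -59 - 2*sqrt(5)*0 = -59 + 0 = -59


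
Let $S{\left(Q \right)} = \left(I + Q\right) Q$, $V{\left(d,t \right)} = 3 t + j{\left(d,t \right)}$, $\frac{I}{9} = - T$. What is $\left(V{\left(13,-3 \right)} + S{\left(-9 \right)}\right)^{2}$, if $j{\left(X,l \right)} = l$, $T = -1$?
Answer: $144$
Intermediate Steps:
$I = 9$ ($I = 9 \left(\left(-1\right) \left(-1\right)\right) = 9 \cdot 1 = 9$)
$V{\left(d,t \right)} = 4 t$ ($V{\left(d,t \right)} = 3 t + t = 4 t$)
$S{\left(Q \right)} = Q \left(9 + Q\right)$ ($S{\left(Q \right)} = \left(9 + Q\right) Q = Q \left(9 + Q\right)$)
$\left(V{\left(13,-3 \right)} + S{\left(-9 \right)}\right)^{2} = \left(4 \left(-3\right) - 9 \left(9 - 9\right)\right)^{2} = \left(-12 - 0\right)^{2} = \left(-12 + 0\right)^{2} = \left(-12\right)^{2} = 144$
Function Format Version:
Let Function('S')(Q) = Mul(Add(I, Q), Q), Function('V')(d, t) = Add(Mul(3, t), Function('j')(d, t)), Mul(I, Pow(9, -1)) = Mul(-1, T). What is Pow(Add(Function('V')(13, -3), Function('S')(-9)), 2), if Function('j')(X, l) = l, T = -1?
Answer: 144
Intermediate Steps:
I = 9 (I = Mul(9, Mul(-1, -1)) = Mul(9, 1) = 9)
Function('V')(d, t) = Mul(4, t) (Function('V')(d, t) = Add(Mul(3, t), t) = Mul(4, t))
Function('S')(Q) = Mul(Q, Add(9, Q)) (Function('S')(Q) = Mul(Add(9, Q), Q) = Mul(Q, Add(9, Q)))
Pow(Add(Function('V')(13, -3), Function('S')(-9)), 2) = Pow(Add(Mul(4, -3), Mul(-9, Add(9, -9))), 2) = Pow(Add(-12, Mul(-9, 0)), 2) = Pow(Add(-12, 0), 2) = Pow(-12, 2) = 144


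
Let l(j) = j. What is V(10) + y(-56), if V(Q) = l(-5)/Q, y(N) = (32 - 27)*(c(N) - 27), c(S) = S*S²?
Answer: -1756431/2 ≈ -8.7822e+5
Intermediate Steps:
c(S) = S³
y(N) = -135 + 5*N³ (y(N) = (32 - 27)*(N³ - 27) = 5*(-27 + N³) = -135 + 5*N³)
V(Q) = -5/Q
V(10) + y(-56) = -5/10 + (-135 + 5*(-56)³) = -5*⅒ + (-135 + 5*(-175616)) = -½ + (-135 - 878080) = -½ - 878215 = -1756431/2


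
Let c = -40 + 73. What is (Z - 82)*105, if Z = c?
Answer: -5145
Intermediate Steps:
c = 33
Z = 33
(Z - 82)*105 = (33 - 82)*105 = -49*105 = -5145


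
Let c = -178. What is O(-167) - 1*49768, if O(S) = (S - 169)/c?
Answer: -4429184/89 ≈ -49766.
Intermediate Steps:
O(S) = 169/178 - S/178 (O(S) = (S - 169)/(-178) = (-169 + S)*(-1/178) = 169/178 - S/178)
O(-167) - 1*49768 = (169/178 - 1/178*(-167)) - 1*49768 = (169/178 + 167/178) - 49768 = 168/89 - 49768 = -4429184/89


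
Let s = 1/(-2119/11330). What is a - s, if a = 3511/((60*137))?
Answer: 100572409/17418180 ≈ 5.7740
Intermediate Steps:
a = 3511/8220 ≈ 0.42713
s = -11330/2119 (s = 1/(-2119*1/11330) = 1/(-2119/11330) = -11330/2119 ≈ -5.3469)
a - s = 3511/8220 - 1*(-11330/2119) = 3511/8220 + 11330/2119 = 100572409/17418180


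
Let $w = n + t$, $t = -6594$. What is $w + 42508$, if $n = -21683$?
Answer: $14231$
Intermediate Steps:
$w = -28277$ ($w = -21683 - 6594 = -28277$)
$w + 42508 = -28277 + 42508 = 14231$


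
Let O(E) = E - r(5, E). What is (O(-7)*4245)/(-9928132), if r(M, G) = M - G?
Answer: 80655/9928132 ≈ 0.0081239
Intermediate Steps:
O(E) = -5 + 2*E (O(E) = E - (5 - E) = E + (-5 + E) = -5 + 2*E)
(O(-7)*4245)/(-9928132) = ((-5 + 2*(-7))*4245)/(-9928132) = ((-5 - 14)*4245)*(-1/9928132) = -19*4245*(-1/9928132) = -80655*(-1/9928132) = 80655/9928132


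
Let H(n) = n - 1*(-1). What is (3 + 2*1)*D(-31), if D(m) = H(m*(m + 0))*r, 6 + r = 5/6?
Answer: -74555/3 ≈ -24852.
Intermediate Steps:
H(n) = 1 + n (H(n) = n + 1 = 1 + n)
r = -31/6 (r = -6 + 5/6 = -6 + 5*(⅙) = -6 + ⅚ = -31/6 ≈ -5.1667)
D(m) = -31/6 - 31*m²/6 (D(m) = (1 + m*(m + 0))*(-31/6) = (1 + m*m)*(-31/6) = (1 + m²)*(-31/6) = -31/6 - 31*m²/6)
(3 + 2*1)*D(-31) = (3 + 2*1)*(-31/6 - 31/6*(-31)²) = (3 + 2)*(-31/6 - 31/6*961) = 5*(-31/6 - 29791/6) = 5*(-14911/3) = -74555/3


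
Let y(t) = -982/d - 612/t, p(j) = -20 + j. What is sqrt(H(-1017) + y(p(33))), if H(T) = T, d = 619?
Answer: I*sqrt(69006187471)/8047 ≈ 32.645*I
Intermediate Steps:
y(t) = -982/619 - 612/t
sqrt(H(-1017) + y(p(33))) = sqrt(-1017 + (-982/619 - 612/(-20 + 33))) = sqrt(-1017 + (-982/619 - 612/13)) = sqrt(-1017 - 391594/8047) = sqrt(-8575393/8047) = I*sqrt(69006187471)/8047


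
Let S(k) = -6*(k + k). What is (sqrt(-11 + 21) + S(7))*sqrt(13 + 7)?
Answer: 2*sqrt(5)*(-84 + sqrt(10)) ≈ -361.52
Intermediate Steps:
S(k) = -12*k
(sqrt(-11 + 21) + S(7))*sqrt(13 + 7) = (sqrt(-11 + 21) - 12*7)*sqrt(13 + 7) = (sqrt(10) - 84)*sqrt(20) = (-84 + sqrt(10))*(2*sqrt(5)) = 2*sqrt(5)*(-84 + sqrt(10))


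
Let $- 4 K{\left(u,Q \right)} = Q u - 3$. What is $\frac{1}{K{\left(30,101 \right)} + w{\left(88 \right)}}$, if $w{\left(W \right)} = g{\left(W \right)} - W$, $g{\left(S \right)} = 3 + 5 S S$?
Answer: $\frac{4}{151513} \approx 2.64 \cdot 10^{-5}$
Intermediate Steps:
$K{\left(u,Q \right)} = \frac{3}{4} - \frac{Q u}{4}$ ($K{\left(u,Q \right)} = - \frac{Q u - 3}{4} = - \frac{-3 + Q u}{4} = \frac{3}{4} - \frac{Q u}{4}$)
$g{\left(S \right)} = 3 + 5 S^{2}$
$w{\left(W \right)} = 3 - W + 5 W^{2}$ ($w{\left(W \right)} = \left(3 + 5 W^{2}\right) - W = 3 - W + 5 W^{2}$)
$\frac{1}{K{\left(30,101 \right)} + w{\left(88 \right)}} = \frac{1}{\left(\frac{3}{4} - \frac{101}{4} \cdot 30\right) + \left(3 - 88 + 5 \cdot 88^{2}\right)} = \frac{1}{\left(\frac{3}{4} - \frac{1515}{2}\right) + \left(3 - 88 + 5 \cdot 7744\right)} = \frac{1}{- \frac{3027}{4} + \left(3 - 88 + 38720\right)} = \frac{1}{- \frac{3027}{4} + 38635} = \frac{1}{\frac{151513}{4}} = \frac{4}{151513}$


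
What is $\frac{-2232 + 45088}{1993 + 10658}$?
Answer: $\frac{42856}{12651} \approx 3.3876$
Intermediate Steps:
$\frac{-2232 + 45088}{1993 + 10658} = \frac{42856}{12651}$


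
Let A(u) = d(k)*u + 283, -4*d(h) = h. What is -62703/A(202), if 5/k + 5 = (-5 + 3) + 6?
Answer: -13934/119 ≈ -117.09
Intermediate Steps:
k = -5 (k = 5/(-5 + ((-5 + 3) + 6)) = 5/(-5 + (-2 + 6)) = 5/(-5 + 4) = 5/(-1) = 5*(-1) = -5)
d(h) = -h/4
A(u) = 283 + 5*u/4 (A(u) = (-¼*(-5))*u + 283 = 5*u/4 + 283 = 283 + 5*u/4)
-62703/A(202) = -62703/(283 + (5/4)*202) = -62703/(283 + 505/2) = -62703/1071/2 = -62703*2/1071 = -13934/119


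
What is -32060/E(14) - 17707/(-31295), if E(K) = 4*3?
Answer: -250776304/93885 ≈ -2671.1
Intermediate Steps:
E(K) = 12
-32060/E(14) - 17707/(-31295) = -32060/12 - 17707/(-31295) = -32060*1/12 - 17707*(-1/31295) = -8015/3 + 17707/31295 = -250776304/93885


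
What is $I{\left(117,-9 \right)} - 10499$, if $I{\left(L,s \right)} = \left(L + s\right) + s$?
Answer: $-10400$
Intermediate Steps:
$I{\left(L,s \right)} = L + 2 s$
$I{\left(117,-9 \right)} - 10499 = \left(117 + 2 \left(-9\right)\right) - 10499 = \left(117 - 18\right) - 10499 = 99 - 10499 = -10400$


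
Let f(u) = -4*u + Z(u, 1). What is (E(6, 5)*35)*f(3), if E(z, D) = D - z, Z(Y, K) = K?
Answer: 385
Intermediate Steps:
f(u) = 1 - 4*u (f(u) = -4*u + 1 = 1 - 4*u)
(E(6, 5)*35)*f(3) = ((5 - 1*6)*35)*(1 - 4*3) = ((5 - 6)*35)*(1 - 12) = -1*35*(-11) = -35*(-11) = 385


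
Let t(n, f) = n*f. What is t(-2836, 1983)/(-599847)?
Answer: 1874596/199949 ≈ 9.3754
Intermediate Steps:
t(n, f) = f*n
t(-2836, 1983)/(-599847) = (1983*(-2836))/(-599847) = -5623788*(-1/599847) = 1874596/199949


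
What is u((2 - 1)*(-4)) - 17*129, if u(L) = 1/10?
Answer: -21929/10 ≈ -2192.9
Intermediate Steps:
u(L) = ⅒
u((2 - 1)*(-4)) - 17*129 = ⅒ - 17*129 = ⅒ - 2193 = -21929/10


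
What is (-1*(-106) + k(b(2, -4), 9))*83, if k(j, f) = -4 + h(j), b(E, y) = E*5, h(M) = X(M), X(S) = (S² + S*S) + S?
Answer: 25896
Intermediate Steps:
X(S) = S + 2*S² (X(S) = (S² + S²) + S = 2*S² + S = S + 2*S²)
h(M) = M*(1 + 2*M)
b(E, y) = 5*E
k(j, f) = -4 + j*(1 + 2*j)
(-1*(-106) + k(b(2, -4), 9))*83 = (-1*(-106) + (-4 + (5*2)*(1 + 2*(5*2))))*83 = (106 + (-4 + 10*(1 + 2*10)))*83 = (106 + (-4 + 10*(1 + 20)))*83 = (106 + (-4 + 10*21))*83 = (106 + (-4 + 210))*83 = (106 + 206)*83 = 312*83 = 25896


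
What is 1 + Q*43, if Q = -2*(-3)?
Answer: 259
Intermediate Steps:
Q = 6
1 + Q*43 = 1 + 6*43 = 1 + 258 = 259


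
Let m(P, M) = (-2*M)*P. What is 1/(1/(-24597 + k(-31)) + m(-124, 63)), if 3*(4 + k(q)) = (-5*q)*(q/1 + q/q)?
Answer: 26151/408583223 ≈ 6.4004e-5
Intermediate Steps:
m(P, M) = -2*M*P
k(q) = -4 - 5*q*(1 + q)/3 (k(q) = -4 + ((-5*q)*(q/1 + q/q))/3 = -4 + ((-5*q)*(q*1 + 1))/3 = -4 + ((-5*q)*(q + 1))/3 = -4 + ((-5*q)*(1 + q))/3 = -4 + (-5*q*(1 + q))/3 = -4 - 5*q*(1 + q)/3)
1/(1/(-24597 + k(-31)) + m(-124, 63)) = 1/(1/(-24597 + (-4 - 5/3*(-31) - 5/3*(-31)²)) - 2*63*(-124)) = 1/(1/(-24597 + (-4 + 155/3 - 5/3*961)) + 15624) = 1/(1/(-24597 + (-4 + 155/3 - 4805/3)) + 15624) = 1/(1/(-24597 - 1554) + 15624) = 1/(1/(-26151) + 15624) = 1/(-1/26151 + 15624) = 1/(408583223/26151) = 26151/408583223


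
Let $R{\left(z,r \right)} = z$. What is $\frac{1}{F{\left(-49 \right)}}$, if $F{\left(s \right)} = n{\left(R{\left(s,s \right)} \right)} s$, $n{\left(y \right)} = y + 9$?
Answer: $\frac{1}{1960} \approx 0.0005102$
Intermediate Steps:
$n{\left(y \right)} = 9 + y$
$F{\left(s \right)} = s \left(9 + s\right)$ ($F{\left(s \right)} = \left(9 + s\right) s = s \left(9 + s\right)$)
$\frac{1}{F{\left(-49 \right)}} = \frac{1}{\left(-49\right) \left(9 - 49\right)} = \frac{1}{\left(-49\right) \left(-40\right)} = \frac{1}{1960}$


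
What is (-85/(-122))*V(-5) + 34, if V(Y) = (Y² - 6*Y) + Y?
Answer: 4199/61 ≈ 68.836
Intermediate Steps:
V(Y) = Y² - 5*Y
(-85/(-122))*V(-5) + 34 = (-85/(-122))*(-5*(-5 - 5)) + 34 = (-85*(-1/122))*(-5*(-10)) + 34 = (85/122)*50 + 34 = 2125/61 + 34 = 4199/61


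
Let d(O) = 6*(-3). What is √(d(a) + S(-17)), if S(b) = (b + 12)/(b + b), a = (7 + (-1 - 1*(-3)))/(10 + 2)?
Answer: I*√20638/34 ≈ 4.2253*I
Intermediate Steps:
a = ¾ (a = (7 + (-1 + 3))/12 = (7 + 2)*(1/12) = 9*(1/12) = ¾ ≈ 0.75000)
d(O) = -18
S(b) = (12 + b)/(2*b) (S(b) = (12 + b)/((2*b)) = (12 + b)*(1/(2*b)) = (12 + b)/(2*b))
√(d(a) + S(-17)) = √(-18 + (½)*(12 - 17)/(-17)) = √(-18 + (½)*(-1/17)*(-5)) = √(-18 + 5/34) = √(-607/34) = I*√20638/34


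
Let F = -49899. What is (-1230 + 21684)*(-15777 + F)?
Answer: -1343336904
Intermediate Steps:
(-1230 + 21684)*(-15777 + F) = (-1230 + 21684)*(-15777 - 49899) = 20454*(-65676) = -1343336904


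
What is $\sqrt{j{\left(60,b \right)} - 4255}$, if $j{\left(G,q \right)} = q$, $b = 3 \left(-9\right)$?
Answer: $i \sqrt{4282} \approx 65.437 i$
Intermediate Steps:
$b = -27$
$\sqrt{j{\left(60,b \right)} - 4255} = \sqrt{-27 - 4255} = \sqrt{-4282} = i \sqrt{4282}$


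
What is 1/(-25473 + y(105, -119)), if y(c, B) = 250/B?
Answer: -119/3031537 ≈ -3.9254e-5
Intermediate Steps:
1/(-25473 + y(105, -119)) = 1/(-25473 + 250/(-119)) = 1/(-25473 + 250*(-1/119)) = 1/(-25473 - 250/119) = 1/(-3031537/119) = -119/3031537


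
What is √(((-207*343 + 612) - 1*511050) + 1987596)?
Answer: √1406157 ≈ 1185.8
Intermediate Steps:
√(((-207*343 + 612) - 1*511050) + 1987596) = √(((-71001 + 612) - 511050) + 1987596) = √((-70389 - 511050) + 1987596) = √(-581439 + 1987596) = √1406157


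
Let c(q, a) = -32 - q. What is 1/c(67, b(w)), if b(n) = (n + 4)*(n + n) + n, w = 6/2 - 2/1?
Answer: -1/99 ≈ -0.010101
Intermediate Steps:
w = 1 (w = 6*(1/2) - 2*1 = 3 - 2 = 1)
b(n) = n + 2*n*(4 + n) (b(n) = (4 + n)*(2*n) + n = 2*n*(4 + n) + n = n + 2*n*(4 + n))
1/c(67, b(w)) = 1/(-32 - 1*67) = 1/(-32 - 67) = 1/(-99) = -1/99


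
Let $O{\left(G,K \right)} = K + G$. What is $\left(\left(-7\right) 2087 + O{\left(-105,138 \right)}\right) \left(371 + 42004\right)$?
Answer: $-617658000$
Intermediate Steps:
$O{\left(G,K \right)} = G + K$
$\left(\left(-7\right) 2087 + O{\left(-105,138 \right)}\right) \left(371 + 42004\right) = \left(\left(-7\right) 2087 + \left(-105 + 138\right)\right) \left(371 + 42004\right) = \left(-14609 + 33\right) 42375 = \left(-14576\right) 42375 = -617658000$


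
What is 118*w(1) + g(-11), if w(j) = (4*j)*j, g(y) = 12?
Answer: 484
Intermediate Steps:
w(j) = 4*j²
118*w(1) + g(-11) = 118*(4*1²) + 12 = 118*(4*1) + 12 = 118*4 + 12 = 472 + 12 = 484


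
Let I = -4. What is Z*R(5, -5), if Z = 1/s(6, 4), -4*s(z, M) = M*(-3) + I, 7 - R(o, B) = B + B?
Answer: 17/4 ≈ 4.2500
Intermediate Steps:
R(o, B) = 7 - 2*B (R(o, B) = 7 - (B + B) = 7 - 2*B)
s(z, M) = 1 + 3*M/4 (s(z, M) = -(M*(-3) - 4)/4 = -(-3*M - 4)/4 = -(-4 - 3*M)/4 = 1 + 3*M/4)
Z = 1/4 (Z = 1/(1 + (3/4)*4) = 1/(1 + 3) = 1/4 ≈ 0.25000)
Z*R(5, -5) = (7 - 2*(-5))/4 = (7 + 10)/4 = (1/4)*17 = 17/4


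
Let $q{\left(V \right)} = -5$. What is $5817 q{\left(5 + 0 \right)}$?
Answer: $-29085$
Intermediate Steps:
$5817 q{\left(5 + 0 \right)} = 5817 \left(-5\right) = -29085$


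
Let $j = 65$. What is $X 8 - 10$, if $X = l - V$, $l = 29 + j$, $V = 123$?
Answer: $-242$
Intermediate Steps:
$l = 94$ ($l = 29 + 65 = 94$)
$X = -29$ ($X = 94 - 123 = -29$)
$X 8 - 10 = \left(-29\right) 8 - 10 = -232 - 10 = -242$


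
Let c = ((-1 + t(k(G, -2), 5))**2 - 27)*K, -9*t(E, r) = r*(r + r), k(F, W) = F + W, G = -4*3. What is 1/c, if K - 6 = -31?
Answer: -81/32350 ≈ -0.0025039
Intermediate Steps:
K = -25 (K = 6 - 31 = -25)
G = -12
t(E, r) = -2*r**2/9 (t(E, r) = -r*(r + r)/9 = -r*2*r/9 = -2*r**2/9)
c = -32350/81 (c = ((-1 - 2/9*5**2)**2 - 27)*(-25) = ((-1 - 2/9*25)**2 - 27)*(-25) = ((-1 - 50/9)**2 - 27)*(-25) = ((-59/9)**2 - 27)*(-25) = (3481/81 - 27)*(-25) = (1294/81)*(-25) = -32350/81 ≈ -399.38)
1/c = 1/(-32350/81) = -81/32350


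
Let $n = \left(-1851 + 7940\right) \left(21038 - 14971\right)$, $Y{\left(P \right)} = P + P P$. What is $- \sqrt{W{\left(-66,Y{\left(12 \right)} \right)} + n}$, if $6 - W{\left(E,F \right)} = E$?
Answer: $- \sqrt{36942035} \approx -6078.0$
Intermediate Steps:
$Y{\left(P \right)} = P + P^{2}$
$W{\left(E,F \right)} = 6 - E$
$n = 36941963$ ($n = 6089 \cdot 6067 = 36941963$)
$- \sqrt{W{\left(-66,Y{\left(12 \right)} \right)} + n} = - \sqrt{\left(6 - -66\right) + 36941963} = - \sqrt{\left(6 + 66\right) + 36941963} = - \sqrt{72 + 36941963} = - \sqrt{36942035}$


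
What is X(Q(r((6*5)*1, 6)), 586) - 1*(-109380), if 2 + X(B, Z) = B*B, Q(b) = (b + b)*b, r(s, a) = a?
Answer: 114562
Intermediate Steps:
Q(b) = 2*b² (Q(b) = (2*b)*b = 2*b²)
X(B, Z) = -2 + B² (X(B, Z) = -2 + B*B = -2 + B²)
X(Q(r((6*5)*1, 6)), 586) - 1*(-109380) = (-2 + (2*6²)²) - 1*(-109380) = (-2 + (2*36)²) + 109380 = (-2 + 72²) + 109380 = (-2 + 5184) + 109380 = 5182 + 109380 = 114562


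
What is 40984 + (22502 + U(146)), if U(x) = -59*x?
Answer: 54872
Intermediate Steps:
40984 + (22502 + U(146)) = 40984 + (22502 - 59*146) = 40984 + (22502 - 8614) = 40984 + 13888 = 54872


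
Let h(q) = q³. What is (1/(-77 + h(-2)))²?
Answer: 1/7225 ≈ 0.00013841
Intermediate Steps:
(1/(-77 + h(-2)))² = (1/(-77 + (-2)³))² = (1/(-77 - 8))² = (1/(-85))² = (-1/85)² = 1/7225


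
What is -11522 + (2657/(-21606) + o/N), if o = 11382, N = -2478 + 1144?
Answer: -166170601409/14411202 ≈ -11531.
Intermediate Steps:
N = -1334
-11522 + (2657/(-21606) + o/N) = -11522 + (2657/(-21606) + 11382/(-1334)) = -11522 + (2657*(-1/21606) + 11382*(-1/1334)) = -11522 + (-2657/21606 - 5691/667) = -11522 - 124731965/14411202 = -166170601409/14411202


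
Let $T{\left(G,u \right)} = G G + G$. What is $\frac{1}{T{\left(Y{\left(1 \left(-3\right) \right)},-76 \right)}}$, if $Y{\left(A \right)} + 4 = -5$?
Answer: $\frac{1}{72} \approx 0.013889$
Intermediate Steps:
$Y{\left(A \right)} = -9$ ($Y{\left(A \right)} = -4 - 5 = -9$)
$T{\left(G,u \right)} = G + G^{2}$ ($T{\left(G,u \right)} = G^{2} + G = G + G^{2}$)
$\frac{1}{T{\left(Y{\left(1 \left(-3\right) \right)},-76 \right)}} = \frac{1}{\left(-9\right) \left(1 - 9\right)} = \frac{1}{\left(-9\right) \left(-8\right)} = \frac{1}{72}$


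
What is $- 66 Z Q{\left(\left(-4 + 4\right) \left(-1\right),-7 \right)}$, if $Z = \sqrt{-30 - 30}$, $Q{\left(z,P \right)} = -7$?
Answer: $924 i \sqrt{15} \approx 3578.6 i$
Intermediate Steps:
$Z = 2 i \sqrt{15}$ ($Z = \sqrt{-60} = 2 i \sqrt{15} \approx 7.746 i$)
$- 66 Z Q{\left(\left(-4 + 4\right) \left(-1\right),-7 \right)} = - 66 \cdot 2 i \sqrt{15} \left(-7\right) = - 132 i \sqrt{15} \left(-7\right) = 924 i \sqrt{15}$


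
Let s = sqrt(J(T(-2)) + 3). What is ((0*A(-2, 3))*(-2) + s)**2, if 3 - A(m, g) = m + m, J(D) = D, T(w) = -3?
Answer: 0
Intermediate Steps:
A(m, g) = 3 - 2*m (A(m, g) = 3 - (m + m) = 3 - 2*m)
s = 0 (s = sqrt(-3 + 3) = sqrt(0) = 0)
((0*A(-2, 3))*(-2) + s)**2 = ((0*(3 - 2*(-2)))*(-2) + 0)**2 = ((0*(3 + 4))*(-2) + 0)**2 = ((0*7)*(-2) + 0)**2 = (0*(-2) + 0)**2 = (0 + 0)**2 = 0**2 = 0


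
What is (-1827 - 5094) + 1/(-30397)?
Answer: -210377638/30397 ≈ -6921.0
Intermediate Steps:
(-1827 - 5094) + 1/(-30397) = -6921 - 1/30397 = -210377638/30397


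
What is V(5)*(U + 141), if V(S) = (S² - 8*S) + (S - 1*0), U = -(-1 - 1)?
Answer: -1430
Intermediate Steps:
U = 2 (U = -1*(-2) = 2)
V(S) = S² - 7*S (V(S) = (S² - 8*S) + (S + 0) = (S² - 8*S) + S = S² - 7*S)
V(5)*(U + 141) = (5*(-7 + 5))*(2 + 141) = (5*(-2))*143 = -10*143 = -1430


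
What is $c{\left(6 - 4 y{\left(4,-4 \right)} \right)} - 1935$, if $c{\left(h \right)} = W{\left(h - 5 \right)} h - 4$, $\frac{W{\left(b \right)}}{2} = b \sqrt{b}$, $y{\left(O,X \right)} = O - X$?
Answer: $-1939 + 1612 i \sqrt{31} \approx -1939.0 + 8975.2 i$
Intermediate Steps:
$W{\left(b \right)} = 2 b^{\frac{3}{2}}$ ($W{\left(b \right)} = 2 b \sqrt{b} = 2 b^{\frac{3}{2}}$)
$c{\left(h \right)} = -4 + 2 h \left(-5 + h\right)^{\frac{3}{2}}$ ($c{\left(h \right)} = 2 \left(h - 5\right)^{\frac{3}{2}} h - 4 = 2 \left(-5 + h\right)^{\frac{3}{2}} h - 4 = 2 h \left(-5 + h\right)^{\frac{3}{2}} - 4 = -4 + 2 h \left(-5 + h\right)^{\frac{3}{2}}$)
$c{\left(6 - 4 y{\left(4,-4 \right)} \right)} - 1935 = \left(-4 + 2 \left(6 - 4 \left(4 - -4\right)\right) \left(-5 + \left(6 - 4 \left(4 - -4\right)\right)\right)^{\frac{3}{2}}\right) - 1935 = \left(-4 + 2 \left(6 - 4 \left(4 + 4\right)\right) \left(-5 + \left(6 - 4 \left(4 + 4\right)\right)\right)^{\frac{3}{2}}\right) - 1935 = \left(-4 + 2 \left(6 - 32\right) \left(-5 + \left(6 - 32\right)\right)^{\frac{3}{2}}\right) - 1935 = \left(-4 + 2 \left(-26\right) \left(-5 - 26\right)^{\frac{3}{2}}\right) - 1935 = \left(-4 + 2 \left(-26\right) \left(-31\right)^{\frac{3}{2}}\right) - 1935 = \left(-4 + 2 \left(-26\right) \left(- 31 i \sqrt{31}\right)\right) - 1935 = \left(-4 + 1612 i \sqrt{31}\right) - 1935 = -1939 + 1612 i \sqrt{31}$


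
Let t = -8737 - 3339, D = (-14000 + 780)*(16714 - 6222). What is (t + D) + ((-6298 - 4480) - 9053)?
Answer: -138736147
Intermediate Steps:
D = -138704240 (D = -13220*10492 = -138704240)
t = -12076
(t + D) + ((-6298 - 4480) - 9053) = (-12076 - 138704240) + ((-6298 - 4480) - 9053) = -138716316 + (-10778 - 9053) = -138716316 - 19831 = -138736147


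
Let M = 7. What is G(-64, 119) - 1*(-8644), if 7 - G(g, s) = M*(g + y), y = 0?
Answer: 9099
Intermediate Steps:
G(g, s) = 7 - 7*g (G(g, s) = 7 - 7*(g + 0) = 7 - 7*g)
G(-64, 119) - 1*(-8644) = (7 - 7*(-64)) - 1*(-8644) = (7 + 448) + 8644 = 455 + 8644 = 9099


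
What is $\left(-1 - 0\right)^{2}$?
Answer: $1$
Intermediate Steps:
$\left(-1 - 0\right)^{2} = \left(-1 + 0\right)^{2} = \left(-1\right)^{2} = 1$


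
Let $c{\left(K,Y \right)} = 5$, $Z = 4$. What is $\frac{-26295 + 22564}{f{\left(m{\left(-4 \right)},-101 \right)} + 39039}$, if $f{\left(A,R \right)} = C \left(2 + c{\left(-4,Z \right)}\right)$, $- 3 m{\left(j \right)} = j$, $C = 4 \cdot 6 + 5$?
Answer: $- \frac{533}{5606} \approx -0.095077$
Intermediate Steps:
$C = 29$ ($C = 24 + 5 = 29$)
$m{\left(j \right)} = - \frac{j}{3}$
$f{\left(A,R \right)} = 203$ ($f{\left(A,R \right)} = 29 \left(2 + 5\right) = 29 \cdot 7 = 203$)
$\frac{-26295 + 22564}{f{\left(m{\left(-4 \right)},-101 \right)} + 39039} = \frac{-26295 + 22564}{203 + 39039} = - \frac{3731}{39242} = \left(-3731\right) \frac{1}{39242} = - \frac{533}{5606}$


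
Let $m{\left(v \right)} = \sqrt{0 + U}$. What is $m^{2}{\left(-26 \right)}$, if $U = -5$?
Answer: $-5$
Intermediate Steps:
$m{\left(v \right)} = i \sqrt{5}$ ($m{\left(v \right)} = \sqrt{0 - 5} = \sqrt{-5} = i \sqrt{5}$)
$m^{2}{\left(-26 \right)} = \left(i \sqrt{5}\right)^{2} = -5$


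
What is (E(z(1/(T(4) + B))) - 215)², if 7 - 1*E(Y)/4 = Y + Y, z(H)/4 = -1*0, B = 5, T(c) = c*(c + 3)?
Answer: 34969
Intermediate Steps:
T(c) = c*(3 + c)
z(H) = 0 (z(H) = 4*(-1*0) = 4*0 = 0)
E(Y) = 28 - 8*Y (E(Y) = 28 - 4*(Y + Y) = 28 - 8*Y)
(E(z(1/(T(4) + B))) - 215)² = ((28 - 8*0) - 215)² = ((28 + 0) - 215)² = (28 - 215)² = (-187)² = 34969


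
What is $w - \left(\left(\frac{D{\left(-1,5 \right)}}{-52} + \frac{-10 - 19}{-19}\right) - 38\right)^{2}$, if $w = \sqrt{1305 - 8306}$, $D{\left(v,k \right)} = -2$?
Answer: $- \frac{323964001}{244036} + i \sqrt{7001} \approx -1327.5 + 83.672 i$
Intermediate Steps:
$w = i \sqrt{7001}$ ($w = \sqrt{-7001} = i \sqrt{7001} \approx 83.672 i$)
$w - \left(\left(\frac{D{\left(-1,5 \right)}}{-52} + \frac{-10 - 19}{-19}\right) - 38\right)^{2} = i \sqrt{7001} - \left(\left(- \frac{2}{-52} + \frac{-10 - 19}{-19}\right) - 38\right)^{2} = i \sqrt{7001} - \left(\left(\left(-2\right) \left(- \frac{1}{52}\right) - - \frac{29}{19}\right) - 38\right)^{2} = i \sqrt{7001} - \left(\left(\frac{1}{26} + \frac{29}{19}\right) - 38\right)^{2} = i \sqrt{7001} - \left(\frac{773}{494} - 38\right)^{2} = i \sqrt{7001} - \left(- \frac{17999}{494}\right)^{2} = i \sqrt{7001} - \frac{323964001}{244036} = - \frac{323964001}{244036} + i \sqrt{7001}$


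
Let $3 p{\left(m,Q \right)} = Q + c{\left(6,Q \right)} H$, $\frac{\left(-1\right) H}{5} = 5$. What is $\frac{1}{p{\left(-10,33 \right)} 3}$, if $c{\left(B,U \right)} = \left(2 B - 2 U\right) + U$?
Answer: $\frac{1}{558} \approx 0.0017921$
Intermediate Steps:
$H = -25$ ($H = \left(-5\right) 5 = -25$)
$c{\left(B,U \right)} = - U + 2 B$ ($c{\left(B,U \right)} = \left(- 2 U + 2 B\right) + U = - U + 2 B$)
$p{\left(m,Q \right)} = -100 + \frac{26 Q}{3}$ ($p{\left(m,Q \right)} = \frac{Q + \left(- Q + 2 \cdot 6\right) \left(-25\right)}{3} = \frac{Q + \left(- Q + 12\right) \left(-25\right)}{3} = \frac{Q + \left(12 - Q\right) \left(-25\right)}{3} = \frac{Q + \left(-300 + 25 Q\right)}{3} = \frac{-300 + 26 Q}{3} = -100 + \frac{26 Q}{3}$)
$\frac{1}{p{\left(-10,33 \right)} 3} = \frac{1}{\left(-100 + \frac{26}{3} \cdot 33\right) 3} = \frac{1}{\left(-100 + 286\right) 3} = \frac{1}{186 \cdot 3} = \frac{1}{558}$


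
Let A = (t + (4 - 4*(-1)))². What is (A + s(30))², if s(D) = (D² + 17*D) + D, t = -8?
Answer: 2073600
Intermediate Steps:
s(D) = D² + 18*D
A = 0 (A = (-8 + (4 - 4*(-1)))² = (-8 + (4 + 4))² = (-8 + 8)² = 0² = 0)
(A + s(30))² = (0 + 30*(18 + 30))² = (0 + 30*48)² = (0 + 1440)² = 1440² = 2073600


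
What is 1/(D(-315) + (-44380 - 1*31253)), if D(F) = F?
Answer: -1/75948 ≈ -1.3167e-5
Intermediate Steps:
1/(D(-315) + (-44380 - 1*31253)) = 1/(-315 + (-44380 - 1*31253)) = 1/(-315 + (-44380 - 31253)) = 1/(-315 - 75633) = 1/(-75948) = -1/75948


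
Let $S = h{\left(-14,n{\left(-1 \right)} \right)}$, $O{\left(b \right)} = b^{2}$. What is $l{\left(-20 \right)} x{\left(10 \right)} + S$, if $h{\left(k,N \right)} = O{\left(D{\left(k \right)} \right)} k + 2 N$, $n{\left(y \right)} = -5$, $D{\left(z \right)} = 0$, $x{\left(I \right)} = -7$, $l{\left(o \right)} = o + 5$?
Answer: $95$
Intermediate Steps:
$l{\left(o \right)} = 5 + o$
$h{\left(k,N \right)} = 2 N$ ($h{\left(k,N \right)} = 0^{2} k + 2 N = 0 k + 2 N = 0 + 2 N = 2 N$)
$S = -10$ ($S = 2 \left(-5\right) = -10$)
$l{\left(-20 \right)} x{\left(10 \right)} + S = \left(5 - 20\right) \left(-7\right) - 10 = \left(-15\right) \left(-7\right) - 10 = 105 - 10 = 95$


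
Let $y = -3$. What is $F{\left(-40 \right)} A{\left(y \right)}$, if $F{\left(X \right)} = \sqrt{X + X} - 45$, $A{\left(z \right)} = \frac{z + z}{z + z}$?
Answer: $-45 + 4 i \sqrt{5} \approx -45.0 + 8.9443 i$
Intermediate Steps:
$A{\left(z \right)} = 1$ ($A{\left(z \right)} = \frac{2 z}{2 z} = 2 z \frac{1}{2 z} = 1$)
$F{\left(X \right)} = -45 + \sqrt{2} \sqrt{X}$ ($F{\left(X \right)} = \sqrt{2 X} - 45 = \sqrt{2} \sqrt{X} - 45 = -45 + \sqrt{2} \sqrt{X}$)
$F{\left(-40 \right)} A{\left(y \right)} = \left(-45 + \sqrt{2} \sqrt{-40}\right) 1 = \left(-45 + \sqrt{2} \cdot 2 i \sqrt{10}\right) 1 = \left(-45 + 4 i \sqrt{5}\right) 1 = -45 + 4 i \sqrt{5}$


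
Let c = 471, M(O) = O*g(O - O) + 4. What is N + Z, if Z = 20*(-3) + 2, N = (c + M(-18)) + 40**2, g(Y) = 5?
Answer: 1927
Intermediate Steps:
M(O) = 4 + 5*O (M(O) = O*5 + 4 = 5*O + 4 = 4 + 5*O)
N = 1985 (N = (471 + (4 + 5*(-18))) + 40**2 = (471 + (4 - 90)) + 1600 = (471 - 86) + 1600 = 385 + 1600 = 1985)
Z = -58 (Z = -60 + 2 = -58)
N + Z = 1985 - 58 = 1927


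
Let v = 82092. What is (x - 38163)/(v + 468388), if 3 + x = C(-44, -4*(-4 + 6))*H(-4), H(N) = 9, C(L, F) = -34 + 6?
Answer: -19209/275240 ≈ -0.069790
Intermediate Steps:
C(L, F) = -28
x = -255 (x = -3 - 28*9 = -3 - 252 = -255)
(x - 38163)/(v + 468388) = (-255 - 38163)/(82092 + 468388) = -38418/550480 = -38418*1/550480 = -19209/275240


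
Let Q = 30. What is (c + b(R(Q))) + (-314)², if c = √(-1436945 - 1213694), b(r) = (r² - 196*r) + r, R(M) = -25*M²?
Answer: 510736096 + I*√2650639 ≈ 5.1074e+8 + 1628.1*I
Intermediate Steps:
b(r) = r² - 195*r
c = I*√2650639 (c = √(-2650639) = I*√2650639 ≈ 1628.1*I)
(c + b(R(Q))) + (-314)² = (I*√2650639 + (-25*30²)*(-195 - 25*30²)) + (-314)² = (I*√2650639 + (-25*900)*(-195 - 25*900)) + 98596 = (I*√2650639 - 22500*(-195 - 22500)) + 98596 = (I*√2650639 - 22500*(-22695)) + 98596 = (I*√2650639 + 510637500) + 98596 = (510637500 + I*√2650639) + 98596 = 510736096 + I*√2650639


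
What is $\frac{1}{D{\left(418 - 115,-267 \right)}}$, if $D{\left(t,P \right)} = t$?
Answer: $\frac{1}{303} \approx 0.0033003$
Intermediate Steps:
$\frac{1}{D{\left(418 - 115,-267 \right)}} = \frac{1}{418 - 115} = \frac{1}{303}$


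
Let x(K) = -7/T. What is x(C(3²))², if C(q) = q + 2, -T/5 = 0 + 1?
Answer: 49/25 ≈ 1.9600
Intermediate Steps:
T = -5 (T = -5*(0 + 1) = -5*1 = -5)
C(q) = 2 + q
x(K) = 7/5 (x(K) = -7/(-5) = -7*(-⅕) = 7/5)
x(C(3²))² = (7/5)² = 49/25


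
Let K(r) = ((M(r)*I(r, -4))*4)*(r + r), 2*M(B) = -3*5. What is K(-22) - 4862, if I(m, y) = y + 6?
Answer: -2222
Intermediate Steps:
M(B) = -15/2 (M(B) = (-3*5)/2 = (1/2)*(-15) = -15/2)
I(m, y) = 6 + y
K(r) = -120*r (K(r) = (-15*(6 - 4)/2*4)*(r + r) = (-15/2*2*4)*(2*r) = (-15*4)*(2*r) = -120*r)
K(-22) - 4862 = -120*(-22) - 4862 = 2640 - 4862 = -2222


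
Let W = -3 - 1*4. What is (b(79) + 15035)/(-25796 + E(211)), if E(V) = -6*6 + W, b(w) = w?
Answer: -458/783 ≈ -0.58493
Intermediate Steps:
W = -7 (W = -3 - 4 = -7)
E(V) = -43 (E(V) = -6*6 - 7 = -36 - 7 = -43)
(b(79) + 15035)/(-25796 + E(211)) = (79 + 15035)/(-25796 - 43) = 15114/(-25839) = 15114*(-1/25839) = -458/783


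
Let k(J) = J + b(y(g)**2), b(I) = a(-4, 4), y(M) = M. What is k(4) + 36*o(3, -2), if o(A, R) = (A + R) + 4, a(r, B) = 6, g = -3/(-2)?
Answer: 190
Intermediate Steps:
g = 3/2 (g = -3*(-1/2) = 3/2 ≈ 1.5000)
b(I) = 6
o(A, R) = 4 + A + R
k(J) = 6 + J (k(J) = J + 6 = 6 + J)
k(4) + 36*o(3, -2) = (6 + 4) + 36*(4 + 3 - 2) = 10 + 36*5 = 10 + 180 = 190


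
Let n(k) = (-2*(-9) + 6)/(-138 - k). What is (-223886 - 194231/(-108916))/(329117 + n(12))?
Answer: -609614333625/896152243636 ≈ -0.68026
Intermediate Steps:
n(k) = 24/(-138 - k) (n(k) = (18 + 6)/(-138 - k) = 24/(-138 - k))
(-223886 - 194231/(-108916))/(329117 + n(12)) = (-223886 - 194231/(-108916))/(329117 - 24/(138 + 12)) = (-223886 - 194231*(-1/108916))/(329117 - 24/150) = (-223886 + 194231/108916)/(329117 - 24*1/150) = -24384573345/(108916*(329117 - 4/25)) = -24384573345/(108916*8227921/25) = -24384573345/108916*25/8227921 = -609614333625/896152243636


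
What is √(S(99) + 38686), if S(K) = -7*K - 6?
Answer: √37987 ≈ 194.90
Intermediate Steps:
S(K) = -6 - 7*K
√(S(99) + 38686) = √((-6 - 7*99) + 38686) = √((-6 - 693) + 38686) = √(-699 + 38686) = √37987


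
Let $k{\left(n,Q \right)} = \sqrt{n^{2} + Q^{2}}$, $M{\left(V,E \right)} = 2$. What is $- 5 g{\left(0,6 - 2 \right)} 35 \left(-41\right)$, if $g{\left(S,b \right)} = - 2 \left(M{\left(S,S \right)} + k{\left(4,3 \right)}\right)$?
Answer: $-100450$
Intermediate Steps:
$k{\left(n,Q \right)} = \sqrt{Q^{2} + n^{2}}$
$g{\left(S,b \right)} = -14$ ($g{\left(S,b \right)} = - 2 \left(2 + \sqrt{3^{2} + 4^{2}}\right) = - 2 \left(2 + \sqrt{9 + 16}\right) = - 2 \left(2 + \sqrt{25}\right) = - 2 \left(2 + 5\right) = \left(-2\right) 7 = -14$)
$- 5 g{\left(0,6 - 2 \right)} 35 \left(-41\right) = \left(-5\right) \left(-14\right) 35 \left(-41\right) = 70 \cdot 35 \left(-41\right) = 2450 \left(-41\right) = -100450$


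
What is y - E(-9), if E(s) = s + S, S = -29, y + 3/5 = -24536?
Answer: -122493/5 ≈ -24499.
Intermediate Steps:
y = -122683/5 (y = -3/5 - 24536 = -122683/5 ≈ -24537.)
E(s) = -29 + s (E(s) = s - 29 = -29 + s)
y - E(-9) = -122683/5 - (-29 - 9) = -122683/5 - 1*(-38) = -122683/5 + 38 = -122493/5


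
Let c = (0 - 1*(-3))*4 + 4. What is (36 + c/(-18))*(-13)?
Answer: -4108/9 ≈ -456.44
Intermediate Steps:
c = 16 (c = (0 + 3)*4 + 4 = 3*4 + 4 = 12 + 4 = 16)
(36 + c/(-18))*(-13) = (36 + 16/(-18))*(-13) = (36 + 16*(-1/18))*(-13) = (36 - 8/9)*(-13) = (316/9)*(-13) = -4108/9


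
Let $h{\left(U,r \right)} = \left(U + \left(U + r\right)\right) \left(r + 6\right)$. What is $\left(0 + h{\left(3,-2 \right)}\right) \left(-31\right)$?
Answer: $-496$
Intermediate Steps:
$h{\left(U,r \right)} = \left(6 + r\right) \left(r + 2 U\right)$ ($h{\left(U,r \right)} = \left(r + 2 U\right) \left(6 + r\right) = \left(6 + r\right) \left(r + 2 U\right)$)
$\left(0 + h{\left(3,-2 \right)}\right) \left(-31\right) = \left(0 + \left(\left(-2\right)^{2} + 6 \left(-2\right) + 12 \cdot 3 + 2 \cdot 3 \left(-2\right)\right)\right) \left(-31\right) = \left(0 + \left(4 - 12 + 36 - 12\right)\right) \left(-31\right) = \left(0 + 16\right) \left(-31\right) = 16 \left(-31\right) = -496$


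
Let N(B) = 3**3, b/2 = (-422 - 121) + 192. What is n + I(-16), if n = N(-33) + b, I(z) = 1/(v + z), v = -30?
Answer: -31051/46 ≈ -675.02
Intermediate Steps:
b = -702 (b = 2*((-422 - 121) + 192) = 2*(-543 + 192) = 2*(-351) = -702)
I(z) = 1/(-30 + z)
N(B) = 27
n = -675 (n = 27 - 702 = -675)
n + I(-16) = -675 + 1/(-30 - 16) = -675 + 1/(-46) = -675 - 1/46 = -31051/46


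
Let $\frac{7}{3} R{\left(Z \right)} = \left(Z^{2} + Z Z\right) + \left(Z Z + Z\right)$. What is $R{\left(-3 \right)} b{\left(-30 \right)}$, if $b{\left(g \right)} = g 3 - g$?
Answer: $- \frac{4320}{7} \approx -617.14$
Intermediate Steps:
$b{\left(g \right)} = 2 g$ ($b{\left(g \right)} = 3 g - g = 2 g$)
$R{\left(Z \right)} = \frac{3 Z}{7} + \frac{9 Z^{2}}{7}$ ($R{\left(Z \right)} = \frac{3 \left(\left(Z^{2} + Z Z\right) + \left(Z Z + Z\right)\right)}{7} = \frac{3 \left(\left(Z^{2} + Z^{2}\right) + \left(Z^{2} + Z\right)\right)}{7} = \frac{3 \left(2 Z^{2} + \left(Z + Z^{2}\right)\right)}{7} = \frac{3 \left(Z + 3 Z^{2}\right)}{7} = \frac{3 Z}{7} + \frac{9 Z^{2}}{7}$)
$R{\left(-3 \right)} b{\left(-30 \right)} = \frac{3}{7} \left(-3\right) \left(1 + 3 \left(-3\right)\right) 2 \left(-30\right) = \frac{3}{7} \left(-3\right) \left(1 - 9\right) \left(-60\right) = \frac{3}{7} \left(-3\right) \left(-8\right) \left(-60\right) = \frac{72}{7} \left(-60\right) = - \frac{4320}{7}$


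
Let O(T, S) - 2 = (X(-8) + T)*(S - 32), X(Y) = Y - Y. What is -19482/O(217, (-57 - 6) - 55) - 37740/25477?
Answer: -366009303/414612698 ≈ -0.88277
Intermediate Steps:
X(Y) = 0
O(T, S) = 2 + T*(-32 + S) (O(T, S) = 2 + (0 + T)*(S - 32) = 2 + T*(-32 + S))
-19482/O(217, (-57 - 6) - 55) - 37740/25477 = -19482/(2 - 32*217 + ((-57 - 6) - 55)*217) - 37740/25477 = -19482/(2 - 6944 + (-63 - 55)*217) - 37740*1/25477 = -19482/(2 - 6944 - 118*217) - 37740/25477 = -19482/(2 - 6944 - 25606) - 37740/25477 = -19482/(-32548) - 37740/25477 = -19482*(-1/32548) - 37740/25477 = 9741/16274 - 37740/25477 = -366009303/414612698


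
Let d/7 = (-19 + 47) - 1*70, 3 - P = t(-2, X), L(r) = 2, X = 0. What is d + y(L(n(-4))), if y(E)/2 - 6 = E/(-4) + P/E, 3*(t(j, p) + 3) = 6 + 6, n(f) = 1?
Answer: -281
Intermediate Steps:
t(j, p) = 1 (t(j, p) = -3 + (6 + 6)/3 = -3 + (⅓)*12 = -3 + 4 = 1)
P = 2 (P = 3 - 1*1 = 3 - 1 = 2)
d = -294 (d = 7*((-19 + 47) - 1*70) = 7*(28 - 70) = 7*(-42) = -294)
y(E) = 12 + 4/E - E/2 (y(E) = 12 + 2*(E/(-4) + 2/E) = 12 + 2*(E*(-¼) + 2/E) = 12 + 2*(-E/4 + 2/E) = 12 + 2*(2/E - E/4) = 12 + (4/E - E/2) = 12 + 4/E - E/2)
d + y(L(n(-4))) = -294 + (12 + 4/2 - ½*2) = -294 + (12 + 4*(½) - 1) = -294 + (12 + 2 - 1) = -294 + 13 = -281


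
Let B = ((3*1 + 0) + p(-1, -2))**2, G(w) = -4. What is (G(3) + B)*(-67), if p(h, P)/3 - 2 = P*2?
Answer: -335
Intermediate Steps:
p(h, P) = 6 + 6*P (p(h, P) = 6 + 3*(P*2) = 6 + 3*(2*P) = 6 + 6*P)
B = 9 (B = ((3*1 + 0) + (6 + 6*(-2)))**2 = ((3 + 0) + (6 - 12))**2 = (3 - 6)**2 = (-3)**2 = 9)
(G(3) + B)*(-67) = (-4 + 9)*(-67) = 5*(-67) = -335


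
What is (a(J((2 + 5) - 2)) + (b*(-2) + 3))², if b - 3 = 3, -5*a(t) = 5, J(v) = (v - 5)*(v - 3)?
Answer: 100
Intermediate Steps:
J(v) = (-5 + v)*(-3 + v)
a(t) = -1 (a(t) = -⅕*5 = -1)
b = 6 (b = 3 + 3 = 6)
(a(J((2 + 5) - 2)) + (b*(-2) + 3))² = (-1 + (6*(-2) + 3))² = (-1 + (-12 + 3))² = (-1 - 9)² = (-10)² = 100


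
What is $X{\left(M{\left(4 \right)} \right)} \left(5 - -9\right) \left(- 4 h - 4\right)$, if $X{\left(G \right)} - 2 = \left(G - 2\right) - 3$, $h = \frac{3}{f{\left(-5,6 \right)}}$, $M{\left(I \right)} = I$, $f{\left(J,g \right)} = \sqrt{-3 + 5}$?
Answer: $-56 - 84 \sqrt{2} \approx -174.79$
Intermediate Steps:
$f{\left(J,g \right)} = \sqrt{2}$
$h = \frac{3 \sqrt{2}}{2}$ ($h = \frac{3}{\sqrt{2}} = 3 \frac{\sqrt{2}}{2} = \frac{3 \sqrt{2}}{2} \approx 2.1213$)
$X{\left(G \right)} = -3 + G$ ($X{\left(G \right)} = 2 + \left(\left(G - 2\right) - 3\right) = 2 + \left(\left(-2 + G\right) - 3\right) = 2 + \left(-5 + G\right) = -3 + G$)
$X{\left(M{\left(4 \right)} \right)} \left(5 - -9\right) \left(- 4 h - 4\right) = \left(-3 + 4\right) \left(5 - -9\right) \left(- 4 \frac{3 \sqrt{2}}{2} - 4\right) = 1 \left(5 + 9\right) \left(- 6 \sqrt{2} - 4\right) = 1 \cdot 14 \left(-4 - 6 \sqrt{2}\right) = 14 \left(-4 - 6 \sqrt{2}\right) = -56 - 84 \sqrt{2}$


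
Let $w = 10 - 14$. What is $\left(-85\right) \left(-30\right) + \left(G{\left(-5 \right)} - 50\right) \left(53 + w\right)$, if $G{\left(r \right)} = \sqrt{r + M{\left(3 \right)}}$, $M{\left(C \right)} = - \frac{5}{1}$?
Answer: $100 + 49 i \sqrt{10} \approx 100.0 + 154.95 i$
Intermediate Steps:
$M{\left(C \right)} = -5$ ($M{\left(C \right)} = \left(-5\right) 1 = -5$)
$w = -4$ ($w = 10 - 14 = -4$)
$G{\left(r \right)} = \sqrt{-5 + r}$ ($G{\left(r \right)} = \sqrt{r - 5} = \sqrt{-5 + r}$)
$\left(-85\right) \left(-30\right) + \left(G{\left(-5 \right)} - 50\right) \left(53 + w\right) = \left(-85\right) \left(-30\right) + \left(\sqrt{-5 - 5} - 50\right) \left(53 - 4\right) = 2550 + \left(\sqrt{-10} - 50\right) 49 = 2550 + \left(i \sqrt{10} - 50\right) 49 = 2550 + \left(-50 + i \sqrt{10}\right) 49 = 2550 - \left(2450 - 49 i \sqrt{10}\right) = 100 + 49 i \sqrt{10}$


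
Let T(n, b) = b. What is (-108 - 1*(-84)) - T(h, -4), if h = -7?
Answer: -20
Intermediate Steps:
(-108 - 1*(-84)) - T(h, -4) = (-108 - 1*(-84)) - 1*(-4) = (-108 + 84) + 4 = -24 + 4 = -20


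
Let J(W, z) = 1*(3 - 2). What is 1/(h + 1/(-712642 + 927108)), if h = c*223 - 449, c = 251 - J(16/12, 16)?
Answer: 214466/11860184267 ≈ 1.8083e-5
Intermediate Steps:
J(W, z) = 1 (J(W, z) = 1*1 = 1)
c = 250 (c = 251 - 1*1 = 251 - 1 = 250)
h = 55301 (h = 250*223 - 449 = 55750 - 449 = 55301)
1/(h + 1/(-712642 + 927108)) = 1/(55301 + 1/(-712642 + 927108)) = 1/(55301 + 1/214466) = 1/(11860184267/214466) = 214466/11860184267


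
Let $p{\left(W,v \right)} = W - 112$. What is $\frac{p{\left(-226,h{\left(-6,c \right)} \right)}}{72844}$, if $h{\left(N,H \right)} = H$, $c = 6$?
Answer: $- \frac{169}{36422} \approx -0.0046401$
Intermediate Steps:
$p{\left(W,v \right)} = -112 + W$
$\frac{p{\left(-226,h{\left(-6,c \right)} \right)}}{72844} = \frac{-112 - 226}{72844} = \left(-338\right) \frac{1}{72844} = - \frac{169}{36422}$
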